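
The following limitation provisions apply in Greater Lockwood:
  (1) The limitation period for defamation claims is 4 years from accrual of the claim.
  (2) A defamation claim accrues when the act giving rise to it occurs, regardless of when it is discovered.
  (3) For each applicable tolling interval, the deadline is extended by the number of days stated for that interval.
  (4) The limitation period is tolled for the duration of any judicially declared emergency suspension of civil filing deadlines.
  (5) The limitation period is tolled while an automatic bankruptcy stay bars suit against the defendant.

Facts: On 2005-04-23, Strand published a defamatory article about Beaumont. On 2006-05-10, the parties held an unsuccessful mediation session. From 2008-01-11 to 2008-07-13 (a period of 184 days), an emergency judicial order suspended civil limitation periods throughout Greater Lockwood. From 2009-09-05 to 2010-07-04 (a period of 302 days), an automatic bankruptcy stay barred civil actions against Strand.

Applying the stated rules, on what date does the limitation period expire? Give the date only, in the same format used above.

The limitation period began to run on 2005-04-23.
4 years from 2005-04-23 is 2009-04-23.
The emergency suspension of filing deadlines from 2008-01-11 to 2008-07-13 tolled the period for 184 days, extending the deadline to 2009-10-24.
The period was tolled for 302 days by the automatic bankruptcy stay (2009-09-05 to 2010-07-04), pushing the deadline to 2010-08-22.
None of the other events listed affects the running of the period under the stated rules.

2010-08-22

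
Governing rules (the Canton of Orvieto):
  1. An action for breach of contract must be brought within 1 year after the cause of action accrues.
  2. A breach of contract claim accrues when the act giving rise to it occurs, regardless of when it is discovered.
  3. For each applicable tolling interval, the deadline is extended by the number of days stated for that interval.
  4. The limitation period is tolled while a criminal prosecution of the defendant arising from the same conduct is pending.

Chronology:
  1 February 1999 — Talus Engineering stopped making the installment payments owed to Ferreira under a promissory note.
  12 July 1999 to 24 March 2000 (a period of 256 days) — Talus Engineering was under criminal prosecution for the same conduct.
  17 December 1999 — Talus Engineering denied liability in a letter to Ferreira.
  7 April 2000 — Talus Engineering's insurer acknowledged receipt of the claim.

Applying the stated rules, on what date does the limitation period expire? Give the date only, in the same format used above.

14 October 2000

The claim accrued on 1 February 1999, when the wrongful act occurred.
The untolled deadline — 1 year after 1 February 1999 — is 1 February 2000.
The pending criminal prosecution from 12 July 1999 to 24 March 2000 tolled the period for 256 days, extending the deadline to 14 October 2000.
None of the other events listed affects the running of the period under the stated rules.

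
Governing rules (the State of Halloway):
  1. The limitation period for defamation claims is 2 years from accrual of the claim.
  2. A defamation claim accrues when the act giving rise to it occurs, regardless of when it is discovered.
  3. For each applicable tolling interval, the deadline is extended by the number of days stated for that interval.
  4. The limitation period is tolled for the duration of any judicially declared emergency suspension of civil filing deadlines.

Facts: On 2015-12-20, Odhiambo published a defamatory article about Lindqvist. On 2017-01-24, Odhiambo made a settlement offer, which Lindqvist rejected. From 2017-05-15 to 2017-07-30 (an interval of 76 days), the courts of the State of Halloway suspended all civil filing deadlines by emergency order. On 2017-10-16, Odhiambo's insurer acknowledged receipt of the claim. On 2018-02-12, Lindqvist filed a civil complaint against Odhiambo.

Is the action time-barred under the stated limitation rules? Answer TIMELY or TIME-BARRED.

The limitation period began to run on 2015-12-20.
2 years from 2015-12-20 is 2017-12-20.
The emergency suspension of filing deadlines from 2017-05-15 to 2017-07-30 tolled the period for 76 days, extending the deadline to 2018-03-06.
The other events in the timeline have no effect on the limitation period under the stated rules.
Lindqvist filed on 2018-02-12, before the 2018-03-06 deadline, so the action is timely.

TIMELY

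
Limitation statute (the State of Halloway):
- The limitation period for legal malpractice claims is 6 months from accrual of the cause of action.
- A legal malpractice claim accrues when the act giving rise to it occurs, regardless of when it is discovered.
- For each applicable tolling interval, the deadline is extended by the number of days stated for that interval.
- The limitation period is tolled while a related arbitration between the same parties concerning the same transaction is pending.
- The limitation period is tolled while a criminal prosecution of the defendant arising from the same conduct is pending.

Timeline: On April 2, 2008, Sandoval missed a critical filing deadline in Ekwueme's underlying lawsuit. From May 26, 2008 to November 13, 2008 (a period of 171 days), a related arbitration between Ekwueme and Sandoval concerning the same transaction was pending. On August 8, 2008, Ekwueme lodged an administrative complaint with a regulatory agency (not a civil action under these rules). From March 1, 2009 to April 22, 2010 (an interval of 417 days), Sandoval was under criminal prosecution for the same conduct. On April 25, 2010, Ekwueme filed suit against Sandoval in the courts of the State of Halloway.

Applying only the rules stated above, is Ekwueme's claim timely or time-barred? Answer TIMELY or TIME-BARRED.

TIMELY

The claim accrued on April 2, 2008, when the wrongful act occurred.
Adding the 6 months base period to April 2, 2008 gives a deadline of October 2, 2008, before any tolling.
Because the pending related arbitration ran from May 26, 2008 to November 13, 2008, the deadline is extended by 171 days to March 22, 2009.
Because the pending criminal prosecution ran from March 1, 2009 to April 22, 2010, the deadline is extended by 417 days to May 13, 2010.
Nothing else in the chronology tolls or restarts the period.
The April 25, 2010 filing precedes the May 13, 2010 deadline; the claim is timely.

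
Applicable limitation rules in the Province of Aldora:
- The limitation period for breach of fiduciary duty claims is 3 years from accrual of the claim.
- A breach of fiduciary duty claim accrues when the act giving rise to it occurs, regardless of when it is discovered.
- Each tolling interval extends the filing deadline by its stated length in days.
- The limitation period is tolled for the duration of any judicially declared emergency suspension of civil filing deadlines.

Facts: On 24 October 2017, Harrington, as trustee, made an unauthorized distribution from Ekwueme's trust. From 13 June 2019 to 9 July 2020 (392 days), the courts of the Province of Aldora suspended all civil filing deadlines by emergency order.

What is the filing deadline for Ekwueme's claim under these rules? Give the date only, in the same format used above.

20 November 2021

The claim accrued on 24 October 2017, when the wrongful act occurred.
The untolled deadline — 3 years after 24 October 2017 — is 24 October 2020.
The emergency suspension of filing deadlines from 13 June 2019 to 9 July 2020 tolled the period for 392 days, extending the deadline to 20 November 2021.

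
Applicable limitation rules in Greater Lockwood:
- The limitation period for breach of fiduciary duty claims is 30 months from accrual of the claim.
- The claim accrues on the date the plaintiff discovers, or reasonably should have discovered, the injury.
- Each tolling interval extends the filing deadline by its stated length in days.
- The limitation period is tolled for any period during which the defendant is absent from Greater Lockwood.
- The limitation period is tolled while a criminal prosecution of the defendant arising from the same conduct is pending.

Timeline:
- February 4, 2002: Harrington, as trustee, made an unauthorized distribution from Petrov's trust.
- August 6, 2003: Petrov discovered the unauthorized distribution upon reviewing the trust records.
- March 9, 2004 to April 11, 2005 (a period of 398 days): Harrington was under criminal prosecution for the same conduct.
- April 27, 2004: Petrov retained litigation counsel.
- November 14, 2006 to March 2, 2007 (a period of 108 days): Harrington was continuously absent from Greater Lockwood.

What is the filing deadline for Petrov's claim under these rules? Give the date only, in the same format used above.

The claim did not accrue until Petrov discovered the injury on August 6, 2003; the February 4, 2002 act date does not start the clock under the stated rule.
Adding the 30 months base period to August 6, 2003 gives a deadline of February 6, 2006, before any tolling.
Because the pending criminal prosecution ran from March 9, 2004 to April 11, 2005, the deadline is extended by 398 days to March 11, 2007.
The period was tolled for 108 days by the defendant's absence from the jurisdiction (November 14, 2006 to March 2, 2007), pushing the deadline to June 27, 2007.
Nothing else in the chronology tolls or restarts the period.

June 27, 2007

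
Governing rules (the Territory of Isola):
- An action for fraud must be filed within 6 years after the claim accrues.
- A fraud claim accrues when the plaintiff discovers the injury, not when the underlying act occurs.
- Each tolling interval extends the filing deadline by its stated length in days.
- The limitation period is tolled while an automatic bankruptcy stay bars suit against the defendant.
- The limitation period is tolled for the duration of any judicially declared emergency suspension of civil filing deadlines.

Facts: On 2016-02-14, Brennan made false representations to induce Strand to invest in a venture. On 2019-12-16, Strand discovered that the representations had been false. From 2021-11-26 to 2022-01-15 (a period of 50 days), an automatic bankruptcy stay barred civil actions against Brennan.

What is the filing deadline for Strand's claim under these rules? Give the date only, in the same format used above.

The claim did not accrue until Strand discovered the injury on 2019-12-16; the 2016-02-14 act date does not start the clock under the stated rule.
The untolled deadline — 6 years after 2019-12-16 — is 2025-12-16.
The automatic bankruptcy stay from 2021-11-26 to 2022-01-15 tolled the period for 50 days, extending the deadline to 2026-02-04.

2026-02-04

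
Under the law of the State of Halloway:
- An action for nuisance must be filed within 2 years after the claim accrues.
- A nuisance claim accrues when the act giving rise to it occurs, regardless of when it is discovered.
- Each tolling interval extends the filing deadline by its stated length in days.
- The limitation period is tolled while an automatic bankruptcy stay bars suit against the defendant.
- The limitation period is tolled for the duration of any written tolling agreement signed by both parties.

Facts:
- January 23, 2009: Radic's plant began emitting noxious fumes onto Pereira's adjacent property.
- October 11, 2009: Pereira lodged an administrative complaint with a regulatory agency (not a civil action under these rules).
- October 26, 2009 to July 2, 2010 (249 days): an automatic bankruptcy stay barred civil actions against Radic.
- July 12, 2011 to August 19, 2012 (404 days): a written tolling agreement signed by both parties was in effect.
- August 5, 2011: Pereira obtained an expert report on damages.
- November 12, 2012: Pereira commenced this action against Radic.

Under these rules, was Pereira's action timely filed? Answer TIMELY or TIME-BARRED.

TIME-BARRED

The limitation period began to run on January 23, 2009.
The untolled deadline — 2 years after January 23, 2009 — is January 23, 2011.
The automatic bankruptcy stay from October 26, 2009 to July 2, 2010 tolled the period for 249 days, extending the deadline to September 29, 2011.
Because the written tolling agreement ran from July 12, 2011 to August 19, 2012, the deadline is extended by 404 days to November 6, 2012.
Nothing else in the chronology tolls or restarts the period.
Pereira filed on November 12, 2012, after the November 6, 2012 deadline, so the action is time-barred.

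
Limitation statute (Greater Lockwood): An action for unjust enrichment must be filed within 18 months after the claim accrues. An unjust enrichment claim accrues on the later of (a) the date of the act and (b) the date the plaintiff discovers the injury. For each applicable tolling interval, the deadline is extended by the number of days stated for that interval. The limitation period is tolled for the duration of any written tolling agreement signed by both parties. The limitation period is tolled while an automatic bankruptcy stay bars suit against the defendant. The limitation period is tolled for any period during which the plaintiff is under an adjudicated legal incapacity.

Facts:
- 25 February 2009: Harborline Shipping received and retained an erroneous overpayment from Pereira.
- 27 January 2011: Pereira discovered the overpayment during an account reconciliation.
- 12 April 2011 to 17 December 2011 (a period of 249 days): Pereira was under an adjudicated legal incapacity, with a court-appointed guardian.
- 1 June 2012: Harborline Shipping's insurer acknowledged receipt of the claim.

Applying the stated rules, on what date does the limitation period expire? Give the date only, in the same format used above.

Taking the later of the act (25 February 2009) and discovery (27 January 2011), the claim accrued on 27 January 2011.
The untolled deadline — 18 months after 27 January 2011 — is 27 July 2012.
The period was tolled for 249 days by the plaintiff's legal incapacity (12 April 2011 to 17 December 2011), pushing the deadline to 2 April 2013.
Nothing else in the chronology tolls or restarts the period.

2 April 2013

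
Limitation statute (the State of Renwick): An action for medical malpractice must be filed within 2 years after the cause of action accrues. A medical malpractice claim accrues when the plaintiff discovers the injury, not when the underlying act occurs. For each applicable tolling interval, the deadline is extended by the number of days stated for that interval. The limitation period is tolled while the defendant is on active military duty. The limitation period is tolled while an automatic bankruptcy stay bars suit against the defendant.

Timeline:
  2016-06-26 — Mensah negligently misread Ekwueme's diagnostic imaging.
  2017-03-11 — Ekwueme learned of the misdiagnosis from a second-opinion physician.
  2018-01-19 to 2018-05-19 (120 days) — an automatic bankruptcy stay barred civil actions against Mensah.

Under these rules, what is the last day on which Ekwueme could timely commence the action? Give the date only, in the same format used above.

Accrual is tied to discovery, so the period began on 2017-03-11 rather than on 2016-06-26 when the act occurred.
2 years from 2017-03-11 is 2019-03-11.
The period was tolled for 120 days by the automatic bankruptcy stay (2018-01-19 to 2018-05-19), pushing the deadline to 2019-07-09.

2019-07-09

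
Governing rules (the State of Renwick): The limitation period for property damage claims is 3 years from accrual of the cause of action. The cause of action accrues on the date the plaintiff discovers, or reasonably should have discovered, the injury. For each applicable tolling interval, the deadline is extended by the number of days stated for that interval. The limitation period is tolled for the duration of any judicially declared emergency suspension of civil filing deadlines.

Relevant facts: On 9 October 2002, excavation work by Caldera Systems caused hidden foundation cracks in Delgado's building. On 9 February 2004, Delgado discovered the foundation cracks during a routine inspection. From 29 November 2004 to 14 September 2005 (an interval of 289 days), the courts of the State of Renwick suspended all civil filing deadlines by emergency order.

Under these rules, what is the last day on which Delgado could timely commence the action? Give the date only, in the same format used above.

25 November 2007

Accrual is tied to discovery, so the period began on 9 February 2004 rather than on 9 October 2002 when the act occurred.
3 years from 9 February 2004 is 9 February 2007.
The emergency suspension of filing deadlines from 29 November 2004 to 14 September 2005 tolled the period for 289 days, extending the deadline to 25 November 2007.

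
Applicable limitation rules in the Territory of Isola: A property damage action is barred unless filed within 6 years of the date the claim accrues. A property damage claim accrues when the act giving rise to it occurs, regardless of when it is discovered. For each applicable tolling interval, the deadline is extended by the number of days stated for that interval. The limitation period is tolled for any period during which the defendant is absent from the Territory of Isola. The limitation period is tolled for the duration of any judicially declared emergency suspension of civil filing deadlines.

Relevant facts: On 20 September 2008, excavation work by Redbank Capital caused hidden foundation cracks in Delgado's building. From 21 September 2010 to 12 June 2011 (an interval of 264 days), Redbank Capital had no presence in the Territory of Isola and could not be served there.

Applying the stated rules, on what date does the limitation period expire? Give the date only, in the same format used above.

11 June 2015

The claim accrued on 20 September 2008, when the wrongful act occurred.
The untolled deadline — 6 years after 20 September 2008 — is 20 September 2014.
Because the defendant's absence from the jurisdiction ran from 21 September 2010 to 12 June 2011, the deadline is extended by 264 days to 11 June 2015.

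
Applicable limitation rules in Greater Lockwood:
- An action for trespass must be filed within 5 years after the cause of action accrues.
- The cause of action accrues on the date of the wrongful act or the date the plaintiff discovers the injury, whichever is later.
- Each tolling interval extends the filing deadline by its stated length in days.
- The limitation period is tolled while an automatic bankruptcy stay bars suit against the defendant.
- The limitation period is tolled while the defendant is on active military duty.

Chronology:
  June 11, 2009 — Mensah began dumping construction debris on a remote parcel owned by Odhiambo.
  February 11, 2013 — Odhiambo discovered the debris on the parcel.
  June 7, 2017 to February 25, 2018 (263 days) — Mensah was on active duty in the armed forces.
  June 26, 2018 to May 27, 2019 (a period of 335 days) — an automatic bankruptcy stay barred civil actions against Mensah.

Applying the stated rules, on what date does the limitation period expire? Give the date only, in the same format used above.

Because discovery on February 11, 2013 post-dates the June 11, 2009 act, accrual under the later-of rule falls on February 11, 2013.
Adding the 5 years base period to February 11, 2013 gives a deadline of February 11, 2018, before any tolling.
Because the defendant's active military service ran from June 7, 2017 to February 25, 2018, the deadline is extended by 263 days to November 1, 2018.
The automatic bankruptcy stay from June 26, 2018 to May 27, 2019 tolled the period for 335 days, extending the deadline to October 2, 2019.

October 2, 2019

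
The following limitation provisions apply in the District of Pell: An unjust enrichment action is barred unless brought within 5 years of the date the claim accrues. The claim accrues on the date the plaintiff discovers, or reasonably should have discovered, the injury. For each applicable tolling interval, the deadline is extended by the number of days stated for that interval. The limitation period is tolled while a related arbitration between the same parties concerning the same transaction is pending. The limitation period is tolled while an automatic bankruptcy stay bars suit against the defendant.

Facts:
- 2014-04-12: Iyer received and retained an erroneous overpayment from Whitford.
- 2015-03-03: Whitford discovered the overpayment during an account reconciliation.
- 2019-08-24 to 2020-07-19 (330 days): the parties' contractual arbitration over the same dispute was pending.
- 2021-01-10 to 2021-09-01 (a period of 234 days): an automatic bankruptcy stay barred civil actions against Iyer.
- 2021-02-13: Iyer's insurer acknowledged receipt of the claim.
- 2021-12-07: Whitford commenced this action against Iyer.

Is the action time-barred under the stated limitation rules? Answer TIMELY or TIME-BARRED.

TIME-BARRED

Accrual is tied to discovery, so the period began on 2015-03-03 rather than on 2014-04-12 when the act occurred.
Adding the 5 years base period to 2015-03-03 gives a deadline of 2020-03-03, before any tolling.
Because the pending related arbitration ran from 2019-08-24 to 2020-07-19, the deadline is extended by 330 days to 2021-01-27.
The period was tolled for 234 days by the automatic bankruptcy stay (2021-01-10 to 2021-09-01), pushing the deadline to 2021-09-18.
The other events in the timeline have no effect on the limitation period under the stated rules.
Filing on 2021-12-07 missed the 2021-09-18 deadline — the action is time-barred.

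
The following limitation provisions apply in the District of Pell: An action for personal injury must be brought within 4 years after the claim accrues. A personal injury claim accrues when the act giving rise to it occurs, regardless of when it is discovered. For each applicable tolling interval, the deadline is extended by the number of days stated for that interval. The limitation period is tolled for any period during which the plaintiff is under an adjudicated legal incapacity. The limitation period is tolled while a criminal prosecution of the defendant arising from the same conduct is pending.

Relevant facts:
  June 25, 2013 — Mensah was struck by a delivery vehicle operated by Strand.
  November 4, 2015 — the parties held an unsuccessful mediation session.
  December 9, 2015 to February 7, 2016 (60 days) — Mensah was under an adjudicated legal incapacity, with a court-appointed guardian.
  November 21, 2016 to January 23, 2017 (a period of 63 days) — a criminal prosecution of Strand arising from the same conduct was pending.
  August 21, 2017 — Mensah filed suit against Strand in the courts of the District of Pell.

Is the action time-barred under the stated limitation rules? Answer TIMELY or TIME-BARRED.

TIMELY

The claim accrued on June 25, 2013, the date of the act.
The untolled deadline — 4 years after June 25, 2013 — is June 25, 2017.
The plaintiff's legal incapacity from December 9, 2015 to February 7, 2016 tolled the period for 60 days, extending the deadline to August 24, 2017.
Because the pending criminal prosecution ran from November 21, 2016 to January 23, 2017, the deadline is extended by 63 days to October 26, 2017.
None of the other events listed affects the running of the period under the stated rules.
The August 21, 2017 filing precedes the October 26, 2017 deadline; the claim is timely.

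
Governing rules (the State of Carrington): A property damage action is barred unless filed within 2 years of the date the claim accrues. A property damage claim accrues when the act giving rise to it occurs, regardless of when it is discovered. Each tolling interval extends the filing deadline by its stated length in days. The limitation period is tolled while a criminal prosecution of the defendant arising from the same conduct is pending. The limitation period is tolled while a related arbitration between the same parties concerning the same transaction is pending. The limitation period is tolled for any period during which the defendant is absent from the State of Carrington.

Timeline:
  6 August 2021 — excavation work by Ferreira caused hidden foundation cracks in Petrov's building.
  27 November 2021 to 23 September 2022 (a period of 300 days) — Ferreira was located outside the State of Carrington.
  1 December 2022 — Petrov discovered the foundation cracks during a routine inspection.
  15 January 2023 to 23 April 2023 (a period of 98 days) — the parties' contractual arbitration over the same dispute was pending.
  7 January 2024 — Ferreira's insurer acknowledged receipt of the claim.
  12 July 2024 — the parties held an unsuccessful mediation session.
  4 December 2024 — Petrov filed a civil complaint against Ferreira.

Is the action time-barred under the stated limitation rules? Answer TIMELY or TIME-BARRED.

Accrual is governed by the date of the act, so the period began to run on 6 August 2021; the later discovery on 1 December 2022 is irrelevant under the stated rule.
2 years from 6 August 2021 is 6 August 2023.
The period was tolled for 300 days by the defendant's absence from the jurisdiction (27 November 2021 to 23 September 2022), pushing the deadline to 1 June 2024.
The pending related arbitration from 15 January 2023 to 23 April 2023 tolled the period for 98 days, extending the deadline to 7 September 2024.
None of the other events listed affects the running of the period under the stated rules.
Filing on 4 December 2024 missed the 7 September 2024 deadline — the action is time-barred.

TIME-BARRED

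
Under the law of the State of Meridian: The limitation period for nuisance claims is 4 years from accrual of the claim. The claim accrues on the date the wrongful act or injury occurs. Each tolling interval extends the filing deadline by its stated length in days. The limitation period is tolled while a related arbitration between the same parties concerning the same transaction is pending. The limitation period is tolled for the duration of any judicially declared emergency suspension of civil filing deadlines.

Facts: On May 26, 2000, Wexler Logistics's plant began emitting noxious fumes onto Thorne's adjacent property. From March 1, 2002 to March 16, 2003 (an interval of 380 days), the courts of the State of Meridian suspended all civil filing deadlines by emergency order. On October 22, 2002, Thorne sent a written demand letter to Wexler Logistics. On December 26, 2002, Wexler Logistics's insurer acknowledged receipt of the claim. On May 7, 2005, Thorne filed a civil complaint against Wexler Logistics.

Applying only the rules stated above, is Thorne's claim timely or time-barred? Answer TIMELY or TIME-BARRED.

TIMELY

The claim accrued on May 26, 2000, the date of the act.
The untolled deadline — 4 years after May 26, 2000 — is May 26, 2004.
Because the emergency suspension of filing deadlines ran from March 1, 2002 to March 16, 2003, the deadline is extended by 380 days to June 10, 2005.
None of the other events listed affects the running of the period under the stated rules.
Thorne filed on May 7, 2005, before the June 10, 2005 deadline, so the action is timely.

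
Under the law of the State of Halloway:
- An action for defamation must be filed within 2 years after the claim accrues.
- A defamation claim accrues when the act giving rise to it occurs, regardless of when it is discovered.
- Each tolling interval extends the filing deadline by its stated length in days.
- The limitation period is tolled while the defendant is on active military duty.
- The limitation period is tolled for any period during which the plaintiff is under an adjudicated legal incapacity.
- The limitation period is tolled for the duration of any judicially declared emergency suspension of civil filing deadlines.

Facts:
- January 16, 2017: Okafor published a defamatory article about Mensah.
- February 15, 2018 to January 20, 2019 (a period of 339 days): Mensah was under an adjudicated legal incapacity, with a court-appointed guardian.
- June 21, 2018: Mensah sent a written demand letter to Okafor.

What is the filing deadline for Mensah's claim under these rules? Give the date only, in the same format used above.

December 21, 2019

The limitation period began to run on January 16, 2017.
Adding the 2 years base period to January 16, 2017 gives a deadline of January 16, 2019, before any tolling.
Because the plaintiff's legal incapacity ran from February 15, 2018 to January 20, 2019, the deadline is extended by 339 days to December 21, 2019.
The other events in the timeline have no effect on the limitation period under the stated rules.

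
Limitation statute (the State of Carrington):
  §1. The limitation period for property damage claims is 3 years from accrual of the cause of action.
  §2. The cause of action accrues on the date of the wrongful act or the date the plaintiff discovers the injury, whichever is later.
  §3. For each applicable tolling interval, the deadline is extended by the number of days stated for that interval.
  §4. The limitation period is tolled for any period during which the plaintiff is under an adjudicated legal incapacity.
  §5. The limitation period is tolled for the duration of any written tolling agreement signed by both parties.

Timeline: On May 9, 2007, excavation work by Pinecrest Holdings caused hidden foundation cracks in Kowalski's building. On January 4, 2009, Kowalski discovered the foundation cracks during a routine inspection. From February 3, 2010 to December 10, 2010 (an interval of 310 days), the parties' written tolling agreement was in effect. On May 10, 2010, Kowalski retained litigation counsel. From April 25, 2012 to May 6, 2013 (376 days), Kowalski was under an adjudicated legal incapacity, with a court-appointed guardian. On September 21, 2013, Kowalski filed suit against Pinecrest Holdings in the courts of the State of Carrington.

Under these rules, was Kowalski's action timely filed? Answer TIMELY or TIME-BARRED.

Because discovery on January 4, 2009 post-dates the May 9, 2007 act, accrual under the later-of rule falls on January 4, 2009.
Adding the 3 years base period to January 4, 2009 gives a deadline of January 4, 2012, before any tolling.
The written tolling agreement from February 3, 2010 to December 10, 2010 tolled the period for 310 days, extending the deadline to November 9, 2012.
The plaintiff's legal incapacity from April 25, 2012 to May 6, 2013 tolled the period for 376 days, extending the deadline to November 20, 2013.
The other events in the timeline have no effect on the limitation period under the stated rules.
Kowalski filed on September 21, 2013, before the November 20, 2013 deadline, so the action is timely.

TIMELY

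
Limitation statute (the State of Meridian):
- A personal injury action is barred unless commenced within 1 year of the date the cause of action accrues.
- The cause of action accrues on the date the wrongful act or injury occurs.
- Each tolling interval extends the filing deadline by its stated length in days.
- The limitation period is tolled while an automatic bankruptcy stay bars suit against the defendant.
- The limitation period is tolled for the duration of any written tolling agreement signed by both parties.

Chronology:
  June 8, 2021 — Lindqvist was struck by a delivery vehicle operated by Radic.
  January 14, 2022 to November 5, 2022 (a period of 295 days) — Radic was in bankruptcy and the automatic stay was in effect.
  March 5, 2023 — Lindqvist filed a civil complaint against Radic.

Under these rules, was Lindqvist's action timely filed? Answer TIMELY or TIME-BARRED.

The claim accrued on June 8, 2021, when the wrongful act occurred.
The untolled deadline — 1 year after June 8, 2021 — is June 8, 2022.
Because the automatic bankruptcy stay ran from January 14, 2022 to November 5, 2022, the deadline is extended by 295 days to March 30, 2023.
Filing on March 5, 2023 beat the March 30, 2023 deadline — the action is timely.

TIMELY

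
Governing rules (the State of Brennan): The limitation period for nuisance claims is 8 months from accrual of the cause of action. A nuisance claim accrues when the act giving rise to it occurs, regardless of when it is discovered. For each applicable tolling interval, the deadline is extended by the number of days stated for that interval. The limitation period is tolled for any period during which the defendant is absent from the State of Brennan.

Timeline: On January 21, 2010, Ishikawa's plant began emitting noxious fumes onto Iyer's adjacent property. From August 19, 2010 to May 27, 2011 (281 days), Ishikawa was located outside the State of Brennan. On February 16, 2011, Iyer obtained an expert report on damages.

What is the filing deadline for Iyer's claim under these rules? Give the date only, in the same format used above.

The cause of action accrued on January 21, 2010, the date of the act.
The untolled deadline — 8 months after January 21, 2010 — is September 21, 2010.
The defendant's absence from the jurisdiction from August 19, 2010 to May 27, 2011 tolled the period for 281 days, extending the deadline to June 29, 2011.
The other events in the timeline have no effect on the limitation period under the stated rules.

June 29, 2011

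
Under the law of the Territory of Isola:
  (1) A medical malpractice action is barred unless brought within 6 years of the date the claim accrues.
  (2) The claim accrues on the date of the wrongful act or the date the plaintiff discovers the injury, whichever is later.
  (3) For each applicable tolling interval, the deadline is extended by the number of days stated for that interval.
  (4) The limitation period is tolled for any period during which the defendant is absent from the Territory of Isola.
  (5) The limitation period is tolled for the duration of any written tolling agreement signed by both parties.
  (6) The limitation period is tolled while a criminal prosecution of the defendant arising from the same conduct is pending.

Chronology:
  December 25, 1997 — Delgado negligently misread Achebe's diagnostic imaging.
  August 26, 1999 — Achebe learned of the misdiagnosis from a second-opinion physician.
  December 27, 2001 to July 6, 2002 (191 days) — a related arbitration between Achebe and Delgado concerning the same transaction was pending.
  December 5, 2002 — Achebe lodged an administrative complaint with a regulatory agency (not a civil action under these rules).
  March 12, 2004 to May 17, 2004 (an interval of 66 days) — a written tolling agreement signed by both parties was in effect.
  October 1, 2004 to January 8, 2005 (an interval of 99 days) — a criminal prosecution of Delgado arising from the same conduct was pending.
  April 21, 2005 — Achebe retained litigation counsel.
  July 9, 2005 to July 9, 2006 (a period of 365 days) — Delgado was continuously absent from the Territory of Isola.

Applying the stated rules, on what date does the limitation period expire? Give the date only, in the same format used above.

February 7, 2007

Taking the later of the act (December 25, 1997) and discovery (August 26, 1999), the claim accrued on August 26, 1999.
6 years from August 26, 1999 is August 26, 2005.
Because the written tolling agreement ran from March 12, 2004 to May 17, 2004, the deadline is extended by 66 days to October 31, 2005.
Because the pending criminal prosecution ran from October 1, 2004 to January 8, 2005, the deadline is extended by 99 days to February 7, 2006.
Because the defendant's absence from the jurisdiction ran from July 9, 2005 to July 9, 2006, the deadline is extended by 365 days to February 7, 2007.
The pending related arbitration from December 27, 2001 to July 6, 2002 does not toll the period, because no stated rule makes a pending arbitration a tolling event.
The other events in the timeline have no effect on the limitation period under the stated rules.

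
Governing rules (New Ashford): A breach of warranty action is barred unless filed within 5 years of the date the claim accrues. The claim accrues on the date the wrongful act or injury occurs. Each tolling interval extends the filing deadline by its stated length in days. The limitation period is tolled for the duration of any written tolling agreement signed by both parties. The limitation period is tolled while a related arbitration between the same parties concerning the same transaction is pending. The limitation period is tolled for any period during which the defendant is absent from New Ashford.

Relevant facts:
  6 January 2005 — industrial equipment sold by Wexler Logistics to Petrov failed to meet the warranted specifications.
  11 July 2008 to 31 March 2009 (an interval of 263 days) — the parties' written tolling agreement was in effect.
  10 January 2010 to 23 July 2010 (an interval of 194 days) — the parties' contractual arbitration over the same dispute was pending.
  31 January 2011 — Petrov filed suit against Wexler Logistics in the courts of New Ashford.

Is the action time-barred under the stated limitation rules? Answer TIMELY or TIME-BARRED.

The limitation period began to run on 6 January 2005.
Adding the 5 years base period to 6 January 2005 gives a deadline of 6 January 2010, before any tolling.
Because the written tolling agreement ran from 11 July 2008 to 31 March 2009, the deadline is extended by 263 days to 26 September 2010.
The period was tolled for 194 days by the pending related arbitration (10 January 2010 to 23 July 2010), pushing the deadline to 8 April 2011.
Petrov filed on 31 January 2011, before the 8 April 2011 deadline, so the action is timely.

TIMELY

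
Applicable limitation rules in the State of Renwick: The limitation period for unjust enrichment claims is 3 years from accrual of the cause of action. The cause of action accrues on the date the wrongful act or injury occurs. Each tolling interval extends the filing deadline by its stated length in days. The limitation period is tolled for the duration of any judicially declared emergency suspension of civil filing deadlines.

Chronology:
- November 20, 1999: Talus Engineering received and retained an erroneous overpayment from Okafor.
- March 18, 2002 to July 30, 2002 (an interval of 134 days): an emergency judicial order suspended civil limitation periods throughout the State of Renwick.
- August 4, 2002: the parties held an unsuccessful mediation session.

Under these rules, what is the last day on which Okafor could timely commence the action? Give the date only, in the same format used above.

April 3, 2003

The limitation period began to run on November 20, 1999.
The untolled deadline — 3 years after November 20, 1999 — is November 20, 2002.
The period was tolled for 134 days by the emergency suspension of filing deadlines (March 18, 2002 to July 30, 2002), pushing the deadline to April 3, 2003.
None of the other events listed affects the running of the period under the stated rules.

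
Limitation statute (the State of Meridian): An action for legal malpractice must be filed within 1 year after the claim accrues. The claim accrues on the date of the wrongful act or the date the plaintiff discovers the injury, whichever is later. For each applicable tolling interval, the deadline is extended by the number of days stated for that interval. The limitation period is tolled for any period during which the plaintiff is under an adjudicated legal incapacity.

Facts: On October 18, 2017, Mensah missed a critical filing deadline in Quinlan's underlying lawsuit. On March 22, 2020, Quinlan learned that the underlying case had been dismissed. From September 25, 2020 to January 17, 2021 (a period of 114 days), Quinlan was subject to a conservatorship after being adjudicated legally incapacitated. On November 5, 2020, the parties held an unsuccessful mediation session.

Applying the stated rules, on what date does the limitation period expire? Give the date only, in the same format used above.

July 14, 2021

The claim accrued on March 22, 2020 — the later of the October 18, 2017 act and the March 22, 2020 discovery.
The untolled deadline — 1 year after March 22, 2020 — is March 22, 2021.
The plaintiff's legal incapacity from September 25, 2020 to January 17, 2021 tolled the period for 114 days, extending the deadline to July 14, 2021.
Nothing else in the chronology tolls or restarts the period.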